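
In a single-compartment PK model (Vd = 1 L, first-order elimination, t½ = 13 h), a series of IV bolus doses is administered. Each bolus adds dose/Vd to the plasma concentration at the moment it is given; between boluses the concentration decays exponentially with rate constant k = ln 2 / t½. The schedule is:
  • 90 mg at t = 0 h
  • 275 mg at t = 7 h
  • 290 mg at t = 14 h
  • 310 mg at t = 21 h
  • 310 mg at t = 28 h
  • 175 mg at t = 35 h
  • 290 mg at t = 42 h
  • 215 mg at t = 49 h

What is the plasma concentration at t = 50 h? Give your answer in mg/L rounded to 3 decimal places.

710.322 mg/L

k = ln 2 / 13 = 0.05332 per h
Dose 1 (90 mg at t=0 h): 90·exp(−0.05332·50) = 6.258 mg/L
Dose 2 (275 mg at t=7 h): 275·exp(−0.05332·43) = 27.773 mg/L
Dose 3 (290 mg at t=14 h): 290·exp(−0.05332·36) = 42.538 mg/L
Dose 4 (310 mg at t=21 h): 310·exp(−0.05332·29) = 66.044 mg/L
Dose 5 (310 mg at t=28 h): 310·exp(−0.05332·22) = 95.924 mg/L
Dose 6 (175 mg at t=35 h): 175·exp(−0.05332·15) = 78.649 mg/L
Dose 7 (290 mg at t=42 h): 290·exp(−0.05332·8) = 189.299 mg/L
Dose 8 (215 mg at t=49 h): 215·exp(−0.05332·1) = 203.837 mg/L
C(50) = 6.258 + 27.773 + 42.538 + 66.044 + 95.924 + 78.649 + 189.299 + 203.837 = 710.322 mg/L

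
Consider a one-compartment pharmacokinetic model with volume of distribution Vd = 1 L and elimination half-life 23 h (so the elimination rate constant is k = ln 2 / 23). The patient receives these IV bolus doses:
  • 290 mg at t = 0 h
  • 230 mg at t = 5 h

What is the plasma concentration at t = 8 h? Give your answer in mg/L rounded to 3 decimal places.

437.990 mg/L

k = ln 2 / 23 = 0.03014 per h
Dose 1 (290 mg at t=0 h): 290·exp(−0.03014·8) = 227.872 mg/L
Dose 2 (230 mg at t=5 h): 230·exp(−0.03014·3) = 210.118 mg/L
C(8) = 227.872 + 210.118 = 437.990 mg/L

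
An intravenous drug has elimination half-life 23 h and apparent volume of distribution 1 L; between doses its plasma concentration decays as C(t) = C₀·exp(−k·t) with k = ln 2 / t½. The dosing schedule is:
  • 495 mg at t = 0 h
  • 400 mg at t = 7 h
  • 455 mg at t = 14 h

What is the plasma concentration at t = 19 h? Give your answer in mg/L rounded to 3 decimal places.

k = ln 2 / 23 = 0.03014 per h
Dose 1 (495 mg at t=0 h): 495·exp(−0.03014·19) = 279.208 mg/L
Dose 2 (400 mg at t=7 h): 400·exp(−0.03014·12) = 278.613 mg/L
Dose 3 (455 mg at t=14 h): 455·exp(−0.03014·5) = 391.354 mg/L
C(19) = 279.208 + 278.613 + 391.354 = 949.175 mg/L

949.175 mg/L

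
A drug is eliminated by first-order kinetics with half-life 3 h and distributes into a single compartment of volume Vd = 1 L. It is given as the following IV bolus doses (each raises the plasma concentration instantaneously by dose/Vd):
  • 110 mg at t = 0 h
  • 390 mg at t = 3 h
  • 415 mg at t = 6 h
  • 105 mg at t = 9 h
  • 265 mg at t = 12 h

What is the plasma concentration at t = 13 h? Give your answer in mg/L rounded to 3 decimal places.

k = ln 2 / 3 = 0.23105 per h
Dose 1 (110 mg at t=0 h): 110·exp(−0.23105·13) = 5.457 mg/L
Dose 2 (390 mg at t=3 h): 390·exp(−0.23105·10) = 38.693 mg/L
Dose 3 (415 mg at t=6 h): 415·exp(−0.23105·7) = 82.346 mg/L
Dose 4 (105 mg at t=9 h): 105·exp(−0.23105·4) = 41.669 mg/L
Dose 5 (265 mg at t=12 h): 265·exp(−0.23105·1) = 210.331 mg/L
C(13) = 5.457 + 38.693 + 82.346 + 41.669 + 210.331 = 378.496 mg/L

378.496 mg/L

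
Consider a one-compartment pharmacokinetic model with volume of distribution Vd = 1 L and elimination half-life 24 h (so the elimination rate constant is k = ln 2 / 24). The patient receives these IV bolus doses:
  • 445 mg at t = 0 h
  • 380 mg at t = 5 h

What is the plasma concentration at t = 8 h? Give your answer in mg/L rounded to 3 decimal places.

k = ln 2 / 24 = 0.02888 per h
Dose 1 (445 mg at t=0 h): 445·exp(−0.02888·8) = 353.197 mg/L
Dose 2 (380 mg at t=5 h): 380·exp(−0.02888·3) = 348.462 mg/L
C(8) = 353.197 + 348.462 = 701.658 mg/L

701.658 mg/L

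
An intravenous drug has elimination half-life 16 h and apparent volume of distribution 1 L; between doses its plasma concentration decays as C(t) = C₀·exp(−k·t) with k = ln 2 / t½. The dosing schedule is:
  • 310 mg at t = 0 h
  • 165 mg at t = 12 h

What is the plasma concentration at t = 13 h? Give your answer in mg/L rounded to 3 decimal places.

k = ln 2 / 16 = 0.04332 per h
Dose 1 (310 mg at t=0 h): 310·exp(−0.04332·13) = 176.512 mg/L
Dose 2 (165 mg at t=12 h): 165·exp(−0.04332·1) = 158.005 mg/L
C(13) = 176.512 + 158.005 = 334.517 mg/L

334.517 mg/L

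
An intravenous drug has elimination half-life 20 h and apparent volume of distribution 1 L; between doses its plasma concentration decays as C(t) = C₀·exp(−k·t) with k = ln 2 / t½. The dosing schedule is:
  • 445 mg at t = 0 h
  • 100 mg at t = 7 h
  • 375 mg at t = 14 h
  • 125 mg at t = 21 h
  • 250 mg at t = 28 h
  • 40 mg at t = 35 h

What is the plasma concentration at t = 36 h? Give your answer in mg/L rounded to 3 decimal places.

k = ln 2 / 20 = 0.03466 per h
Dose 1 (445 mg at t=0 h): 445·exp(−0.03466·36) = 127.793 mg/L
Dose 2 (100 mg at t=7 h): 100·exp(−0.03466·29) = 36.602 mg/L
Dose 3 (375 mg at t=14 h): 375·exp(−0.03466·22) = 174.944 mg/L
Dose 4 (125 mg at t=21 h): 125·exp(−0.03466·15) = 74.325 mg/L
Dose 5 (250 mg at t=28 h): 250·exp(−0.03466·8) = 189.465 mg/L
Dose 6 (40 mg at t=35 h): 40·exp(−0.03466·1) = 38.637 mg/L
C(36) = 127.793 + 36.602 + 174.944 + 74.325 + 189.465 + 38.637 = 641.766 mg/L

641.766 mg/L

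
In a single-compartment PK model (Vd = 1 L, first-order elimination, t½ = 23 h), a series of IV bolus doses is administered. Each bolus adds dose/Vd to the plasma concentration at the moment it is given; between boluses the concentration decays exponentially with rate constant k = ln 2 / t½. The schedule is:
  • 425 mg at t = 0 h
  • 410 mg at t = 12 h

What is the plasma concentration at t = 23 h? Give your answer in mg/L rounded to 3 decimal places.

k = ln 2 / 23 = 0.03014 per h
Dose 1 (425 mg at t=0 h): 425·exp(−0.03014·23) = 212.500 mg/L
Dose 2 (410 mg at t=12 h): 410·exp(−0.03014·11) = 294.315 mg/L
C(23) = 212.500 + 294.315 = 506.815 mg/L

506.815 mg/L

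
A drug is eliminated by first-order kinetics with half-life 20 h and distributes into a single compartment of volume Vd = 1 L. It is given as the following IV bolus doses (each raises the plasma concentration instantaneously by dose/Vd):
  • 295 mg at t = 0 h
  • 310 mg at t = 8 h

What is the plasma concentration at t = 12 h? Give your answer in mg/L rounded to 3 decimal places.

k = ln 2 / 20 = 0.03466 per h
Dose 1 (295 mg at t=0 h): 295·exp(−0.03466·12) = 194.627 mg/L
Dose 2 (310 mg at t=8 h): 310·exp(−0.03466·4) = 269.871 mg/L
C(12) = 194.627 + 269.871 = 464.498 mg/L

464.498 mg/L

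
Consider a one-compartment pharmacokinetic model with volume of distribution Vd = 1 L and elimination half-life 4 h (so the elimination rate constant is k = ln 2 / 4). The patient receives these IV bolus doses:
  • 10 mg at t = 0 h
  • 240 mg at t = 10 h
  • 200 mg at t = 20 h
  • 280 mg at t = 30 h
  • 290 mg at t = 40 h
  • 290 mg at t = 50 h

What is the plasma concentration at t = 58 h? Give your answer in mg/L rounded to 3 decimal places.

87.839 mg/L

k = ln 2 / 4 = 0.17329 per h
Dose 1 (10 mg at t=0 h): 10·exp(−0.17329·58) = 0.000 mg/L
Dose 2 (240 mg at t=10 h): 240·exp(−0.17329·48) = 0.059 mg/L
Dose 3 (200 mg at t=20 h): 200·exp(−0.17329·38) = 0.276 mg/L
Dose 4 (280 mg at t=30 h): 280·exp(−0.17329·28) = 2.188 mg/L
Dose 5 (290 mg at t=40 h): 290·exp(−0.17329·18) = 12.816 mg/L
Dose 6 (290 mg at t=50 h): 290·exp(−0.17329·8) = 72.500 mg/L
C(58) = 0.000 + 0.059 + 0.276 + 2.188 + 12.816 + 72.500 = 87.839 mg/L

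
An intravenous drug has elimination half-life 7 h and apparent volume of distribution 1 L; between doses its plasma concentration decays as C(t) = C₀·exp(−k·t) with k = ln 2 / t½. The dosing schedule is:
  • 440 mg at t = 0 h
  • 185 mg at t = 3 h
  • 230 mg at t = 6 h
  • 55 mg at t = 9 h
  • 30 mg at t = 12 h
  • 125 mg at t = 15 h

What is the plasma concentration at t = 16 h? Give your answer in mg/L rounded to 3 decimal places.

k = ln 2 / 7 = 0.09902 per h
Dose 1 (440 mg at t=0 h): 440·exp(−0.09902·16) = 90.237 mg/L
Dose 2 (185 mg at t=3 h): 185·exp(−0.09902·13) = 51.064 mg/L
Dose 3 (230 mg at t=6 h): 230·exp(−0.09902·10) = 85.445 mg/L
Dose 4 (55 mg at t=9 h): 55·exp(−0.09902·7) = 27.500 mg/L
Dose 5 (30 mg at t=12 h): 30·exp(−0.09902·4) = 20.189 mg/L
Dose 6 (125 mg at t=15 h): 125·exp(−0.09902·1) = 113.215 mg/L
C(16) = 90.237 + 51.064 + 85.445 + 27.500 + 20.189 + 113.215 = 387.650 mg/L

387.650 mg/L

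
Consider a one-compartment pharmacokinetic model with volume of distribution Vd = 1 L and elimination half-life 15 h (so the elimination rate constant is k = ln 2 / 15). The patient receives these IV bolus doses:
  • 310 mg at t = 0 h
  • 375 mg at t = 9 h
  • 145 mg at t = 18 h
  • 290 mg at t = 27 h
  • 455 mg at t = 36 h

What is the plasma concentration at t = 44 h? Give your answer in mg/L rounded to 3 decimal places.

605.187 mg/L

k = ln 2 / 15 = 0.04621 per h
Dose 1 (310 mg at t=0 h): 310·exp(−0.04621·44) = 40.583 mg/L
Dose 2 (375 mg at t=9 h): 375·exp(−0.04621·35) = 74.409 mg/L
Dose 3 (145 mg at t=18 h): 145·exp(−0.04621·26) = 43.610 mg/L
Dose 4 (290 mg at t=27 h): 290·exp(−0.04621·17) = 132.200 mg/L
Dose 5 (455 mg at t=36 h): 455·exp(−0.04621·8) = 314.385 mg/L
C(44) = 40.583 + 74.409 + 43.610 + 132.200 + 314.385 = 605.187 mg/L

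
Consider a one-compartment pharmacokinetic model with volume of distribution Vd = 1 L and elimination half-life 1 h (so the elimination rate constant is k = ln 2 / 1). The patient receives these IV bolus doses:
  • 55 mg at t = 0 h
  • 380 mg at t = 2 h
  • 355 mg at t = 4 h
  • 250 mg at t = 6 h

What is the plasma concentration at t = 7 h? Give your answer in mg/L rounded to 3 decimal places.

181.680 mg/L

k = ln 2 / 1 = 0.69315 per h
Dose 1 (55 mg at t=0 h): 55·exp(−0.69315·7) = 0.430 mg/L
Dose 2 (380 mg at t=2 h): 380·exp(−0.69315·5) = 11.875 mg/L
Dose 3 (355 mg at t=4 h): 355·exp(−0.69315·3) = 44.375 mg/L
Dose 4 (250 mg at t=6 h): 250·exp(−0.69315·1) = 125.000 mg/L
C(7) = 0.430 + 11.875 + 44.375 + 125.000 = 181.680 mg/L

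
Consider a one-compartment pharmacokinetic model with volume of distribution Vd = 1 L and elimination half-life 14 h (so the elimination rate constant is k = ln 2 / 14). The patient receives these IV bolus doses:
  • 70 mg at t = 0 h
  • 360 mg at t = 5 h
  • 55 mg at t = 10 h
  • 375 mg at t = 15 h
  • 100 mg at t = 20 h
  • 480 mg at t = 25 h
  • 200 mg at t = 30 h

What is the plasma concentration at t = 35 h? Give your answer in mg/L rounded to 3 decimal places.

745.443 mg/L

k = ln 2 / 14 = 0.04951 per h
Dose 1 (70 mg at t=0 h): 70·exp(−0.04951·35) = 12.374 mg/L
Dose 2 (360 mg at t=5 h): 360·exp(−0.04951·30) = 81.515 mg/L
Dose 3 (55 mg at t=10 h): 55·exp(−0.04951·25) = 15.952 mg/L
Dose 4 (375 mg at t=15 h): 375·exp(−0.04951·20) = 139.312 mg/L
Dose 5 (100 mg at t=20 h): 100·exp(−0.04951·15) = 47.585 mg/L
Dose 6 (480 mg at t=25 h): 480·exp(−0.04951·10) = 292.563 mg/L
Dose 7 (200 mg at t=30 h): 200·exp(−0.04951·5) = 156.142 mg/L
C(35) = 12.374 + 81.515 + 15.952 + 139.312 + 47.585 + 292.563 + 156.142 = 745.443 mg/L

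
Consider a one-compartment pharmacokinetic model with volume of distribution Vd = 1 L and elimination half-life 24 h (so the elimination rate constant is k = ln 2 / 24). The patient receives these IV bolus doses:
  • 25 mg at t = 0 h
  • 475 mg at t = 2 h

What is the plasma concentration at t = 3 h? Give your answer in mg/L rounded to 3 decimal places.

484.403 mg/L

k = ln 2 / 24 = 0.02888 per h
Dose 1 (25 mg at t=0 h): 25·exp(−0.02888·3) = 22.925 mg/L
Dose 2 (475 mg at t=2 h): 475·exp(−0.02888·1) = 461.478 mg/L
C(3) = 22.925 + 461.478 = 484.403 mg/L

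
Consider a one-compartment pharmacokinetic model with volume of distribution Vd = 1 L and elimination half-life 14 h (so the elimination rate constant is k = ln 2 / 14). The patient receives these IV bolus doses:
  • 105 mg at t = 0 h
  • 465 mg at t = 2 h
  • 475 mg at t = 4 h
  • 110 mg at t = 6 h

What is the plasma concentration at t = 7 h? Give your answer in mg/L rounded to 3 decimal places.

951.400 mg/L

k = ln 2 / 14 = 0.04951 per h
Dose 1 (105 mg at t=0 h): 105·exp(−0.04951·7) = 74.246 mg/L
Dose 2 (465 mg at t=2 h): 465·exp(−0.04951·5) = 363.030 mg/L
Dose 3 (475 mg at t=4 h): 475·exp(−0.04951·3) = 409.437 mg/L
Dose 4 (110 mg at t=6 h): 110·exp(−0.04951·1) = 104.686 mg/L
C(7) = 74.246 + 363.030 + 409.437 + 104.686 = 951.400 mg/L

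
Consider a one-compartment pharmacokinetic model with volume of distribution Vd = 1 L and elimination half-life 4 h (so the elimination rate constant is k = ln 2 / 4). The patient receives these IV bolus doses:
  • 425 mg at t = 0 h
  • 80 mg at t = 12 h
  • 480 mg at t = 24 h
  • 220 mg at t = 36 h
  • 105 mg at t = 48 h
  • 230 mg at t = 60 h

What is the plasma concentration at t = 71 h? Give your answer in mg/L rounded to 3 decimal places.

36.796 mg/L

k = ln 2 / 4 = 0.17329 per h
Dose 1 (425 mg at t=0 h): 425·exp(−0.17329·71) = 0.002 mg/L
Dose 2 (80 mg at t=12 h): 80·exp(−0.17329·59) = 0.003 mg/L
Dose 3 (480 mg at t=24 h): 480·exp(−0.17329·47) = 0.139 mg/L
Dose 4 (220 mg at t=36 h): 220·exp(−0.17329·35) = 0.511 mg/L
Dose 5 (105 mg at t=48 h): 105·exp(−0.17329·23) = 1.951 mg/L
Dose 6 (230 mg at t=60 h): 230·exp(−0.17329·11) = 34.190 mg/L
C(71) = 0.002 + 0.003 + 0.139 + 0.511 + 1.951 + 34.190 = 36.796 mg/L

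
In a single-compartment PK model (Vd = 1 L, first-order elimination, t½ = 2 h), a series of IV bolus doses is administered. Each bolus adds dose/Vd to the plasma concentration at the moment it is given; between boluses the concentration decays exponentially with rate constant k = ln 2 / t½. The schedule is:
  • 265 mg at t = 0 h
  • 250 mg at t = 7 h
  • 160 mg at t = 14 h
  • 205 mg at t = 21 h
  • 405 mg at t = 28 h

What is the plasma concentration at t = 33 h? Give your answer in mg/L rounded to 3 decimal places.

75.052 mg/L

k = ln 2 / 2 = 0.34657 per h
Dose 1 (265 mg at t=0 h): 265·exp(−0.34657·33) = 0.003 mg/L
Dose 2 (250 mg at t=7 h): 250·exp(−0.34657·26) = 0.031 mg/L
Dose 3 (160 mg at t=14 h): 160·exp(−0.34657·19) = 0.221 mg/L
Dose 4 (205 mg at t=21 h): 205·exp(−0.34657·12) = 3.203 mg/L
Dose 5 (405 mg at t=28 h): 405·exp(−0.34657·5) = 71.595 mg/L
C(33) = 0.003 + 0.031 + 0.221 + 3.203 + 71.595 = 75.052 mg/L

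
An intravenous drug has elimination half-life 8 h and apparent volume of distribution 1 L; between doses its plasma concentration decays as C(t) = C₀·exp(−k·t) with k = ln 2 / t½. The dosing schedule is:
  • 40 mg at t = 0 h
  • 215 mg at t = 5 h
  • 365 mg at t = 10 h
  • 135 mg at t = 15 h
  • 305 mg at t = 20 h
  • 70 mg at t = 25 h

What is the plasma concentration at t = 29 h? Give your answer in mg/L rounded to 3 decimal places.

k = ln 2 / 8 = 0.08664 per h
Dose 1 (40 mg at t=0 h): 40·exp(−0.08664·29) = 3.242 mg/L
Dose 2 (215 mg at t=5 h): 215·exp(−0.08664·24) = 26.875 mg/L
Dose 3 (365 mg at t=10 h): 365·exp(−0.08664·19) = 70.363 mg/L
Dose 4 (135 mg at t=15 h): 135·exp(−0.08664·14) = 40.136 mg/L
Dose 5 (305 mg at t=20 h): 305·exp(−0.08664·9) = 139.843 mg/L
Dose 6 (70 mg at t=25 h): 70·exp(−0.08664·4) = 49.497 mg/L
C(29) = 3.242 + 26.875 + 70.363 + 40.136 + 139.843 + 49.497 = 329.957 mg/L

329.957 mg/L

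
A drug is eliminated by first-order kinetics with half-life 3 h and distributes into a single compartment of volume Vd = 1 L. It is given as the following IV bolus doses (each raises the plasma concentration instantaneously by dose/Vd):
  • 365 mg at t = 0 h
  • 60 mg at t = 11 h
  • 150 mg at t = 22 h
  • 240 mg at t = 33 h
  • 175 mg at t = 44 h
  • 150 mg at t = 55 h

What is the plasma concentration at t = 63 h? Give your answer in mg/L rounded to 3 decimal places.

k = ln 2 / 3 = 0.23105 per h
Dose 1 (365 mg at t=0 h): 365·exp(−0.23105·63) = 0.000 mg/L
Dose 2 (60 mg at t=11 h): 60·exp(−0.23105·52) = 0.000 mg/L
Dose 3 (150 mg at t=22 h): 150·exp(−0.23105·41) = 0.012 mg/L
Dose 4 (240 mg at t=33 h): 240·exp(−0.23105·30) = 0.234 mg/L
Dose 5 (175 mg at t=44 h): 175·exp(−0.23105·19) = 2.170 mg/L
Dose 6 (150 mg at t=55 h): 150·exp(−0.23105·8) = 23.624 mg/L
C(63) = 0.000 + 0.000 + 0.012 + 0.234 + 2.170 + 23.624 = 26.040 mg/L

26.040 mg/L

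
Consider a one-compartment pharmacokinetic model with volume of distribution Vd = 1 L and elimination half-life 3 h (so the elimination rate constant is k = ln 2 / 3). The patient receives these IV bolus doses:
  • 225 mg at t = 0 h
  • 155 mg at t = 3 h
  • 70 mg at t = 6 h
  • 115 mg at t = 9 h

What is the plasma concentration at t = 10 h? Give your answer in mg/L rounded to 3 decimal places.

172.134 mg/L

k = ln 2 / 3 = 0.23105 per h
Dose 1 (225 mg at t=0 h): 225·exp(−0.23105·10) = 22.323 mg/L
Dose 2 (155 mg at t=3 h): 155·exp(−0.23105·7) = 30.756 mg/L
Dose 3 (70 mg at t=6 h): 70·exp(−0.23105·4) = 27.780 mg/L
Dose 4 (115 mg at t=9 h): 115·exp(−0.23105·1) = 91.276 mg/L
C(10) = 22.323 + 30.756 + 27.780 + 91.276 = 172.134 mg/L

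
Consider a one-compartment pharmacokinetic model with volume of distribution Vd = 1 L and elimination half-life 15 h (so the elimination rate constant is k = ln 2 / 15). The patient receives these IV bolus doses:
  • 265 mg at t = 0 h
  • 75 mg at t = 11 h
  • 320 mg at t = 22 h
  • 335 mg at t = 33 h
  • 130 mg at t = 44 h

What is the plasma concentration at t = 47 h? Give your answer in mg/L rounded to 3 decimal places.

k = ln 2 / 15 = 0.04621 per h
Dose 1 (265 mg at t=0 h): 265·exp(−0.04621·47) = 30.201 mg/L
Dose 2 (75 mg at t=11 h): 75·exp(−0.04621·36) = 14.210 mg/L
Dose 3 (320 mg at t=22 h): 320·exp(−0.04621·25) = 100.794 mg/L
Dose 4 (335 mg at t=33 h): 335·exp(−0.04621·14) = 175.422 mg/L
Dose 5 (130 mg at t=44 h): 130·exp(−0.04621·3) = 113.172 mg/L
C(47) = 30.201 + 14.210 + 100.794 + 175.422 + 113.172 = 433.798 mg/L

433.798 mg/L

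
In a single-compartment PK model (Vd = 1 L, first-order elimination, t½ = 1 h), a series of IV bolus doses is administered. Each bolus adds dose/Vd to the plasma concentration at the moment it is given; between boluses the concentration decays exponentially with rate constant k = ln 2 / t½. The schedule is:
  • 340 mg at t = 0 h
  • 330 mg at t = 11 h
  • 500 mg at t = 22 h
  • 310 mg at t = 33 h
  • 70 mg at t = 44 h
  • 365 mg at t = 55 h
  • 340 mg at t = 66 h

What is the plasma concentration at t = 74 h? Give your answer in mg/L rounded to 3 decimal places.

1.329 mg/L

k = ln 2 / 1 = 0.69315 per h
Dose 1 (340 mg at t=0 h): 340·exp(−0.69315·74) = 0.000 mg/L
Dose 2 (330 mg at t=11 h): 330·exp(−0.69315·63) = 0.000 mg/L
Dose 3 (500 mg at t=22 h): 500·exp(−0.69315·52) = 0.000 mg/L
Dose 4 (310 mg at t=33 h): 310·exp(−0.69315·41) = 0.000 mg/L
Dose 5 (70 mg at t=44 h): 70·exp(−0.69315·30) = 0.000 mg/L
Dose 6 (365 mg at t=55 h): 365·exp(−0.69315·19) = 0.001 mg/L
Dose 7 (340 mg at t=66 h): 340·exp(−0.69315·8) = 1.328 mg/L
C(74) = 0.000 + 0.000 + 0.000 + 0.000 + 0.000 + 0.001 + 1.328 = 1.329 mg/L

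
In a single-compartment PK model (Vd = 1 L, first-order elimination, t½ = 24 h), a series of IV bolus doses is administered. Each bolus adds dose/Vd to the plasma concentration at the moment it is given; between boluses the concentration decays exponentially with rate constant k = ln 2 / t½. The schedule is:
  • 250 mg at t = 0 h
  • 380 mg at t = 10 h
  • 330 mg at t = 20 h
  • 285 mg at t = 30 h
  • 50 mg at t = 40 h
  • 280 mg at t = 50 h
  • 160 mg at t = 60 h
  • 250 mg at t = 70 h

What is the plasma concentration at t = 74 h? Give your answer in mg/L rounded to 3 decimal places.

726.932 mg/L

k = ln 2 / 24 = 0.02888 per h
Dose 1 (250 mg at t=0 h): 250·exp(−0.02888·74) = 29.496 mg/L
Dose 2 (380 mg at t=10 h): 380·exp(−0.02888·64) = 59.846 mg/L
Dose 3 (330 mg at t=20 h): 330·exp(−0.02888·54) = 69.374 mg/L
Dose 4 (285 mg at t=30 h): 285·exp(−0.02888·44) = 79.975 mg/L
Dose 5 (50 mg at t=40 h): 50·exp(−0.02888·34) = 18.729 mg/L
Dose 6 (280 mg at t=50 h): 280·exp(−0.02888·24) = 140.000 mg/L
Dose 7 (160 mg at t=60 h): 160·exp(−0.02888·14) = 106.787 mg/L
Dose 8 (250 mg at t=70 h): 250·exp(−0.02888·4) = 222.725 mg/L
C(74) = 29.496 + 59.846 + 69.374 + 79.975 + 18.729 + 140.000 + 106.787 + 222.725 = 726.932 mg/L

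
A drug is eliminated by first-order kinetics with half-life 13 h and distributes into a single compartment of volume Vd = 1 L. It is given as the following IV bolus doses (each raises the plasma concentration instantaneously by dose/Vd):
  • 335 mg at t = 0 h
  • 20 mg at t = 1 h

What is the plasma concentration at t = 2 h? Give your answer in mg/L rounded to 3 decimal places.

k = ln 2 / 13 = 0.05332 per h
Dose 1 (335 mg at t=0 h): 335·exp(−0.05332·2) = 301.115 mg/L
Dose 2 (20 mg at t=1 h): 20·exp(−0.05332·1) = 18.962 mg/L
C(2) = 301.115 + 18.962 = 320.077 mg/L

320.077 mg/L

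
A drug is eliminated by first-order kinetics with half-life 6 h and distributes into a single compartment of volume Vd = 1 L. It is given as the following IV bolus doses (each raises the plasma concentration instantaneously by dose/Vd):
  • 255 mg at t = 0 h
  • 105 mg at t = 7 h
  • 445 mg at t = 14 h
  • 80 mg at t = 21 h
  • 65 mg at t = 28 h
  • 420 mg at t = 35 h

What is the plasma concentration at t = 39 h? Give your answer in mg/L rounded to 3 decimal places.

k = ln 2 / 6 = 0.11552 per h
Dose 1 (255 mg at t=0 h): 255·exp(−0.11552·39) = 2.817 mg/L
Dose 2 (105 mg at t=7 h): 105·exp(−0.11552·32) = 2.604 mg/L
Dose 3 (445 mg at t=14 h): 445·exp(−0.11552·25) = 24.778 mg/L
Dose 4 (80 mg at t=21 h): 80·exp(−0.11552·18) = 10.000 mg/L
Dose 5 (65 mg at t=28 h): 65·exp(−0.11552·11) = 18.240 mg/L
Dose 6 (420 mg at t=35 h): 420·exp(−0.11552·4) = 264.583 mg/L
C(39) = 2.817 + 2.604 + 24.778 + 10.000 + 18.240 + 264.583 = 323.023 mg/L

323.023 mg/L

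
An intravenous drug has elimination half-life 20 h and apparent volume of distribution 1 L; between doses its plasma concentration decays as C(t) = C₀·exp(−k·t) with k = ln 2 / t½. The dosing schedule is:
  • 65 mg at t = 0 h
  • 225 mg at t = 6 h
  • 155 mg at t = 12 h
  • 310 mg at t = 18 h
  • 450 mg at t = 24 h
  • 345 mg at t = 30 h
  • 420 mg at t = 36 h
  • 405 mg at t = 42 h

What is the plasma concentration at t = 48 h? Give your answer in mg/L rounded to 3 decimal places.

1205.726 mg/L

k = ln 2 / 20 = 0.03466 per h
Dose 1 (65 mg at t=0 h): 65·exp(−0.03466·48) = 12.315 mg/L
Dose 2 (225 mg at t=6 h): 225·exp(−0.03466·42) = 52.483 mg/L
Dose 3 (155 mg at t=12 h): 155·exp(−0.03466·36) = 44.512 mg/L
Dose 4 (310 mg at t=18 h): 310·exp(−0.03466·30) = 109.602 mg/L
Dose 5 (450 mg at t=24 h): 450·exp(−0.03466·24) = 195.874 mg/L
Dose 6 (345 mg at t=30 h): 345·exp(−0.03466·18) = 184.881 mg/L
Dose 7 (420 mg at t=36 h): 420·exp(−0.03466·12) = 277.097 mg/L
Dose 8 (405 mg at t=42 h): 405·exp(−0.03466·6) = 328.962 mg/L
C(48) = 12.315 + 52.483 + 44.512 + 109.602 + 195.874 + 184.881 + 277.097 + 328.962 = 1205.726 mg/L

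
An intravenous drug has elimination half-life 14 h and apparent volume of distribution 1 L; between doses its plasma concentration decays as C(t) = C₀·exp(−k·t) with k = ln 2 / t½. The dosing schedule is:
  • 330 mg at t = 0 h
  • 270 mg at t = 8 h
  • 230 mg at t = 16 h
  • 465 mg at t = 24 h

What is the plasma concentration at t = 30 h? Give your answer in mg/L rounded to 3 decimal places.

k = ln 2 / 14 = 0.04951 per h
Dose 1 (330 mg at t=0 h): 330·exp(−0.04951·30) = 74.722 mg/L
Dose 2 (270 mg at t=8 h): 270·exp(−0.04951·22) = 90.848 mg/L
Dose 3 (230 mg at t=16 h): 230·exp(−0.04951·14) = 115.000 mg/L
Dose 4 (465 mg at t=24 h): 465·exp(−0.04951·6) = 345.494 mg/L
C(30) = 74.722 + 90.848 + 115.000 + 345.494 = 626.064 mg/L

626.064 mg/L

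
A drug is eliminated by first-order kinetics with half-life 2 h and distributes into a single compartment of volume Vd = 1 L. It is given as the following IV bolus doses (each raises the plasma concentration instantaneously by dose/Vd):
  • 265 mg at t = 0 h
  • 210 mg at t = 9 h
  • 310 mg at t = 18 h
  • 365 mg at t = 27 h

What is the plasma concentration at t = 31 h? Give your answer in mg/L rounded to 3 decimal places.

94.783 mg/L

k = ln 2 / 2 = 0.34657 per h
Dose 1 (265 mg at t=0 h): 265·exp(−0.34657·31) = 0.006 mg/L
Dose 2 (210 mg at t=9 h): 210·exp(−0.34657·22) = 0.103 mg/L
Dose 3 (310 mg at t=18 h): 310·exp(−0.34657·13) = 3.425 mg/L
Dose 4 (365 mg at t=27 h): 365·exp(−0.34657·4) = 91.250 mg/L
C(31) = 0.006 + 0.103 + 3.425 + 91.250 = 94.783 mg/L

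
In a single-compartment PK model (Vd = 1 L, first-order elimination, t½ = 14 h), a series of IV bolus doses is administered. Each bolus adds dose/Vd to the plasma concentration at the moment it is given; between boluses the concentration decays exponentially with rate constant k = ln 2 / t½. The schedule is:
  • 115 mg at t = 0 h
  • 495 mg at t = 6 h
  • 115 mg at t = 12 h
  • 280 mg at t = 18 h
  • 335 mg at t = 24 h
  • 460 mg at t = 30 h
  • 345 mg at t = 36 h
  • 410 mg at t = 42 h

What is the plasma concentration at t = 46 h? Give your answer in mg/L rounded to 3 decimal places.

k = ln 2 / 14 = 0.04951 per h
Dose 1 (115 mg at t=0 h): 115·exp(−0.04951·46) = 11.792 mg/L
Dose 2 (495 mg at t=6 h): 495·exp(−0.04951·40) = 68.316 mg/L
Dose 3 (115 mg at t=12 h): 115·exp(−0.04951·34) = 21.361 mg/L
Dose 4 (280 mg at t=18 h): 280·exp(−0.04951·28) = 70.000 mg/L
Dose 5 (335 mg at t=24 h): 335·exp(−0.04951·22) = 112.719 mg/L
Dose 6 (460 mg at t=30 h): 460·exp(−0.04951·16) = 208.316 mg/L
Dose 7 (345 mg at t=36 h): 345·exp(−0.04951·10) = 210.280 mg/L
Dose 8 (410 mg at t=42 h): 410·exp(−0.04951·4) = 336.337 mg/L
C(46) = 11.792 + 68.316 + 21.361 + 70.000 + 112.719 + 208.316 + 210.280 + 336.337 = 1039.122 mg/L

1039.122 mg/L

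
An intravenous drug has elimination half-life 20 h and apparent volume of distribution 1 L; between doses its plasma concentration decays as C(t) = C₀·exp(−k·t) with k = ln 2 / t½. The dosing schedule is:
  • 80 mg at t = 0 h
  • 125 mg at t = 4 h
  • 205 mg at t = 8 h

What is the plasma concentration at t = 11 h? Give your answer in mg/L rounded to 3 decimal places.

337.471 mg/L

k = ln 2 / 20 = 0.03466 per h
Dose 1 (80 mg at t=0 h): 80·exp(−0.03466·11) = 54.642 mg/L
Dose 2 (125 mg at t=4 h): 125·exp(−0.03466·7) = 98.073 mg/L
Dose 3 (205 mg at t=8 h): 205·exp(−0.03466·3) = 184.756 mg/L
C(11) = 54.642 + 98.073 + 184.756 = 337.471 mg/L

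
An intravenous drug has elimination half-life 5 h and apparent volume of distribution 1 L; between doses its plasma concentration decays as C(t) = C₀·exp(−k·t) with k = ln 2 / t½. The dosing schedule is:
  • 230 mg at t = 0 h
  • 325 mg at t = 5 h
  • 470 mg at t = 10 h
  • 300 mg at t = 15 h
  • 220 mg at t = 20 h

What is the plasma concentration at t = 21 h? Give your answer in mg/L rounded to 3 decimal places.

k = ln 2 / 5 = 0.13863 per h
Dose 1 (230 mg at t=0 h): 230·exp(−0.13863·21) = 12.514 mg/L
Dose 2 (325 mg at t=5 h): 325·exp(−0.13863·16) = 35.366 mg/L
Dose 3 (470 mg at t=10 h): 470·exp(−0.13863·11) = 102.290 mg/L
Dose 4 (300 mg at t=15 h): 300·exp(−0.13863·6) = 130.583 mg/L
Dose 5 (220 mg at t=20 h): 220·exp(−0.13863·1) = 191.521 mg/L
C(21) = 12.514 + 35.366 + 102.290 + 130.583 + 191.521 = 472.274 mg/L

472.274 mg/L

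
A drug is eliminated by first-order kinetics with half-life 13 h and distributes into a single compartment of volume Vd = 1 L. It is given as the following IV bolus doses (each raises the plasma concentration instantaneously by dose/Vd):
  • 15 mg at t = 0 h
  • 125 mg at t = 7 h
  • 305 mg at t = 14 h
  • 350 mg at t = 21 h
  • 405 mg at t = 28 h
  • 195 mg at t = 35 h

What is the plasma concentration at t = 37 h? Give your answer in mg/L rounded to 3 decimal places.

691.857 mg/L

k = ln 2 / 13 = 0.05332 per h
Dose 1 (15 mg at t=0 h): 15·exp(−0.05332·37) = 2.086 mg/L
Dose 2 (125 mg at t=7 h): 125·exp(−0.05332·30) = 25.248 mg/L
Dose 3 (305 mg at t=14 h): 305·exp(−0.05332·23) = 89.476 mg/L
Dose 4 (350 mg at t=21 h): 350·exp(−0.05332·16) = 149.132 mg/L
Dose 5 (405 mg at t=28 h): 405·exp(−0.05332·9) = 250.640 mg/L
Dose 6 (195 mg at t=35 h): 195·exp(−0.05332·2) = 175.276 mg/L
C(37) = 2.086 + 25.248 + 89.476 + 149.132 + 250.640 + 175.276 = 691.857 mg/L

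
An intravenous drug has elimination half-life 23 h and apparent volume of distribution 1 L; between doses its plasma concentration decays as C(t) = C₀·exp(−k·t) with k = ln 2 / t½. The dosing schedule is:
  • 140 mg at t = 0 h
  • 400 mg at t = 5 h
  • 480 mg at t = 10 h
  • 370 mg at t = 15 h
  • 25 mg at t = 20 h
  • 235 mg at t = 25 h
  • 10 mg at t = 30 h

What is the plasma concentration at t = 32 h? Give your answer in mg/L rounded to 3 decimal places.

916.801 mg/L

k = ln 2 / 23 = 0.03014 per h
Dose 1 (140 mg at t=0 h): 140·exp(−0.03014·32) = 53.371 mg/L
Dose 2 (400 mg at t=5 h): 400·exp(−0.03014·27) = 177.287 mg/L
Dose 3 (480 mg at t=10 h): 480·exp(−0.03014·22) = 247.343 mg/L
Dose 4 (370 mg at t=15 h): 370·exp(−0.03014·17) = 221.667 mg/L
Dose 5 (25 mg at t=20 h): 25·exp(−0.03014·12) = 17.413 mg/L
Dose 6 (235 mg at t=25 h): 235·exp(−0.03014·7) = 190.305 mg/L
Dose 7 (10 mg at t=30 h): 10·exp(−0.03014·2) = 9.415 mg/L
C(32) = 53.371 + 177.287 + 247.343 + 221.667 + 17.413 + 190.305 + 9.415 = 916.801 mg/L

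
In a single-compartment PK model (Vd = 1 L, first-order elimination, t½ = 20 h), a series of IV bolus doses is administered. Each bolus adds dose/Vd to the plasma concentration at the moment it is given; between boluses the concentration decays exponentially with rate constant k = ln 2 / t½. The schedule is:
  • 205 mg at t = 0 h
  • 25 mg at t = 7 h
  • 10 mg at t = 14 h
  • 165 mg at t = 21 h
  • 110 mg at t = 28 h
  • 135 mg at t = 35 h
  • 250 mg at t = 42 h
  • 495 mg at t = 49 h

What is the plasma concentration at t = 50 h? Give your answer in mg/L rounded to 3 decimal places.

904.329 mg/L

k = ln 2 / 20 = 0.03466 per h
Dose 1 (205 mg at t=0 h): 205·exp(−0.03466·50) = 36.239 mg/L
Dose 2 (25 mg at t=7 h): 25·exp(−0.03466·43) = 5.633 mg/L
Dose 3 (10 mg at t=14 h): 10·exp(−0.03466·36) = 2.872 mg/L
Dose 4 (165 mg at t=21 h): 165·exp(−0.03466·29) = 60.394 mg/L
Dose 5 (110 mg at t=28 h): 110·exp(−0.03466·22) = 51.317 mg/L
Dose 6 (135 mg at t=35 h): 135·exp(−0.03466·15) = 80.271 mg/L
Dose 7 (250 mg at t=42 h): 250·exp(−0.03466·8) = 189.465 mg/L
Dose 8 (495 mg at t=49 h): 495·exp(−0.03466·1) = 478.138 mg/L
C(50) = 36.239 + 5.633 + 2.872 + 60.394 + 51.317 + 80.271 + 189.465 + 478.138 = 904.329 mg/L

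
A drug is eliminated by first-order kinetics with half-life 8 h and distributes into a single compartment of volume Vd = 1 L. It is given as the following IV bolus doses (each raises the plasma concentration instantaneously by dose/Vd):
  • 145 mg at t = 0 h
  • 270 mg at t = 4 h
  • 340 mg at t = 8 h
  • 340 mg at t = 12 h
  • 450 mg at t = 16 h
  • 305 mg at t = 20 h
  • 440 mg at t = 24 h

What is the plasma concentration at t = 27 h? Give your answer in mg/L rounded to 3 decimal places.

k = ln 2 / 8 = 0.08664 per h
Dose 1 (145 mg at t=0 h): 145·exp(−0.08664·27) = 13.976 mg/L
Dose 2 (270 mg at t=4 h): 270·exp(−0.08664·23) = 36.805 mg/L
Dose 3 (340 mg at t=8 h): 340·exp(−0.08664·19) = 65.544 mg/L
Dose 4 (340 mg at t=12 h): 340·exp(−0.08664·15) = 92.693 mg/L
Dose 5 (450 mg at t=16 h): 450·exp(−0.08664·11) = 173.499 mg/L
Dose 6 (305 mg at t=20 h): 305·exp(−0.08664·7) = 166.302 mg/L
Dose 7 (440 mg at t=24 h): 440·exp(−0.08664·3) = 339.286 mg/L
C(27) = 13.976 + 36.805 + 65.544 + 92.693 + 173.499 + 166.302 + 339.286 = 888.106 mg/L

888.106 mg/L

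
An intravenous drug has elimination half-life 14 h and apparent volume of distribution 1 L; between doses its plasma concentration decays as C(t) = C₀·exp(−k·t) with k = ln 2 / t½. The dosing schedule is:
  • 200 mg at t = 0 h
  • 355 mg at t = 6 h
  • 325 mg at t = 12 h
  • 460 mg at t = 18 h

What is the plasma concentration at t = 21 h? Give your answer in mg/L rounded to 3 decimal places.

844.288 mg/L

k = ln 2 / 14 = 0.04951 per h
Dose 1 (200 mg at t=0 h): 200·exp(−0.04951·21) = 70.711 mg/L
Dose 2 (355 mg at t=6 h): 355·exp(−0.04951·15) = 168.926 mg/L
Dose 3 (325 mg at t=12 h): 325·exp(−0.04951·9) = 208.144 mg/L
Dose 4 (460 mg at t=18 h): 460·exp(−0.04951·3) = 396.507 mg/L
C(21) = 70.711 + 168.926 + 208.144 + 396.507 = 844.288 mg/L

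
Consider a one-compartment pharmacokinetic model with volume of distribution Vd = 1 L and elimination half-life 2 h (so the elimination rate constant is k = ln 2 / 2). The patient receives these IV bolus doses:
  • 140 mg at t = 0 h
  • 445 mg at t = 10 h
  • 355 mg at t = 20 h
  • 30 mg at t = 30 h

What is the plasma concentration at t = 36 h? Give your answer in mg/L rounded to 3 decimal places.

5.192 mg/L

k = ln 2 / 2 = 0.34657 per h
Dose 1 (140 mg at t=0 h): 140·exp(−0.34657·36) = 0.001 mg/L
Dose 2 (445 mg at t=10 h): 445·exp(−0.34657·26) = 0.054 mg/L
Dose 3 (355 mg at t=20 h): 355·exp(−0.34657·16) = 1.387 mg/L
Dose 4 (30 mg at t=30 h): 30·exp(−0.34657·6) = 3.750 mg/L
C(36) = 0.001 + 0.054 + 1.387 + 3.750 = 5.192 mg/L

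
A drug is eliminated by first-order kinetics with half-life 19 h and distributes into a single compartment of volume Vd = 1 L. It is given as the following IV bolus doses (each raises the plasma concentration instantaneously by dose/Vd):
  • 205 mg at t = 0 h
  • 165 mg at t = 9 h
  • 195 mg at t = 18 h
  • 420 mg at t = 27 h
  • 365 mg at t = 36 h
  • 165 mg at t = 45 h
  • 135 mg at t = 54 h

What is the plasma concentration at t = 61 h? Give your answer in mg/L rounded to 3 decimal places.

552.255 mg/L

k = ln 2 / 19 = 0.03648 per h
Dose 1 (205 mg at t=0 h): 205·exp(−0.03648·61) = 22.146 mg/L
Dose 2 (165 mg at t=9 h): 165·exp(−0.03648·52) = 24.752 mg/L
Dose 3 (195 mg at t=18 h): 195·exp(−0.03648·43) = 40.622 mg/L
Dose 4 (420 mg at t=27 h): 420·exp(−0.03648·34) = 121.497 mg/L
Dose 5 (365 mg at t=36 h): 365·exp(−0.03648·25) = 146.623 mg/L
Dose 6 (165 mg at t=45 h): 165·exp(−0.03648·16) = 92.042 mg/L
Dose 7 (135 mg at t=54 h): 135·exp(−0.03648·7) = 104.575 mg/L
C(61) = 22.146 + 24.752 + 40.622 + 121.497 + 146.623 + 92.042 + 104.575 = 552.255 mg/L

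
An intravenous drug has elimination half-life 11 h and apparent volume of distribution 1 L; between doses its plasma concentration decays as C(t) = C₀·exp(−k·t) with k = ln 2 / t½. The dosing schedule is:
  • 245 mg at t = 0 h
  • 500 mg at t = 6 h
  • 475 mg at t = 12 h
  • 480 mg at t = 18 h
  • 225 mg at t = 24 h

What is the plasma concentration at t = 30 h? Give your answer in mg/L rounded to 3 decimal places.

k = ln 2 / 11 = 0.06301 per h
Dose 1 (245 mg at t=0 h): 245·exp(−0.06301·30) = 36.998 mg/L
Dose 2 (500 mg at t=6 h): 500·exp(−0.06301·24) = 110.199 mg/L
Dose 3 (475 mg at t=12 h): 475·exp(−0.06301·18) = 152.791 mg/L
Dose 4 (480 mg at t=18 h): 480·exp(−0.06301·12) = 225.343 mg/L
Dose 5 (225 mg at t=24 h): 225·exp(−0.06301·6) = 154.164 mg/L
C(30) = 36.998 + 110.199 + 152.791 + 225.343 + 154.164 = 679.496 mg/L

679.496 mg/L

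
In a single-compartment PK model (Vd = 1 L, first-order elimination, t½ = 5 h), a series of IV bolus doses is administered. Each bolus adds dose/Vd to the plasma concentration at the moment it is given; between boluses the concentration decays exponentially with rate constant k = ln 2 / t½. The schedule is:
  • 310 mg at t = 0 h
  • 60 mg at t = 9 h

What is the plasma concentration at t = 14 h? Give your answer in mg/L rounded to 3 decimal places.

k = ln 2 / 5 = 0.13863 per h
Dose 1 (310 mg at t=0 h): 310·exp(−0.13863·14) = 44.512 mg/L
Dose 2 (60 mg at t=9 h): 60·exp(−0.13863·5) = 30.000 mg/L
C(14) = 44.512 + 30.000 = 74.512 mg/L

74.512 mg/L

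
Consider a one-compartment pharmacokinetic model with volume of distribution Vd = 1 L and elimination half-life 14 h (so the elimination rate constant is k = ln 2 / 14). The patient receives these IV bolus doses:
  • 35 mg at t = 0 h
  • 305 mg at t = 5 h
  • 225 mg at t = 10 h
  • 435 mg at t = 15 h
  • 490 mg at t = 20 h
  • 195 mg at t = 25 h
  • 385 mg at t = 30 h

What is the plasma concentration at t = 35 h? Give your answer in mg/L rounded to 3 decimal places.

k = ln 2 / 14 = 0.04951 per h
Dose 1 (35 mg at t=0 h): 35·exp(−0.04951·35) = 6.187 mg/L
Dose 2 (305 mg at t=5 h): 305·exp(−0.04951·30) = 69.061 mg/L
Dose 3 (225 mg at t=10 h): 225·exp(−0.04951·25) = 65.257 mg/L
Dose 4 (435 mg at t=15 h): 435·exp(−0.04951·20) = 161.602 mg/L
Dose 5 (490 mg at t=20 h): 490·exp(−0.04951·15) = 233.165 mg/L
Dose 6 (195 mg at t=25 h): 195·exp(−0.04951·10) = 118.854 mg/L
Dose 7 (385 mg at t=30 h): 385·exp(−0.04951·5) = 300.573 mg/L
C(35) = 6.187 + 69.061 + 65.257 + 161.602 + 233.165 + 118.854 + 300.573 = 954.700 mg/L

954.700 mg/L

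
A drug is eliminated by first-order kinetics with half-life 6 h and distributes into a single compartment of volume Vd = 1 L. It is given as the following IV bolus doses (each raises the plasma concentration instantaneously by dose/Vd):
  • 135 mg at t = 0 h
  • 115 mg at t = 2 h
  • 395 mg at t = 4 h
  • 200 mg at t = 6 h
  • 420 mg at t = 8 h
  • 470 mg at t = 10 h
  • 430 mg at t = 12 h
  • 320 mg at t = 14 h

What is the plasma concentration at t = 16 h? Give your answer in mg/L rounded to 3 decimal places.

k = ln 2 / 6 = 0.11552 per h
Dose 1 (135 mg at t=0 h): 135·exp(−0.11552·16) = 21.261 mg/L
Dose 2 (115 mg at t=2 h): 115·exp(−0.11552·14) = 22.819 mg/L
Dose 3 (395 mg at t=4 h): 395·exp(−0.11552·12) = 98.750 mg/L
Dose 4 (200 mg at t=6 h): 200·exp(−0.11552·10) = 62.996 mg/L
Dose 5 (420 mg at t=8 h): 420·exp(−0.11552·8) = 166.677 mg/L
Dose 6 (470 mg at t=10 h): 470·exp(−0.11552·6) = 235.000 mg/L
Dose 7 (430 mg at t=12 h): 430·exp(−0.11552·4) = 270.883 mg/L
Dose 8 (320 mg at t=14 h): 320·exp(−0.11552·2) = 253.984 mg/L
C(16) = 21.261 + 22.819 + 98.750 + 62.996 + 166.677 + 235.000 + 270.883 + 253.984 = 1132.370 mg/L

1132.370 mg/L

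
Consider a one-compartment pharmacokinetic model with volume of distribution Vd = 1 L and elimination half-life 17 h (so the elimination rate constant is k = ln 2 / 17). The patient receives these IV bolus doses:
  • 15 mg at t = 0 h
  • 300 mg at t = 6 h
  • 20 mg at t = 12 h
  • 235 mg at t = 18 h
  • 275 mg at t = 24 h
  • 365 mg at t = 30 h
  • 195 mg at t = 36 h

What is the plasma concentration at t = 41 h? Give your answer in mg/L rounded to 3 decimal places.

k = ln 2 / 17 = 0.04077 per h
Dose 1 (15 mg at t=0 h): 15·exp(−0.04077·41) = 2.819 mg/L
Dose 2 (300 mg at t=6 h): 300·exp(−0.04077·35) = 72.004 mg/L
Dose 3 (20 mg at t=12 h): 20·exp(−0.04077·29) = 6.131 mg/L
Dose 4 (235 mg at t=18 h): 235·exp(−0.04077·23) = 92.001 mg/L
Dose 5 (275 mg at t=24 h): 275·exp(−0.04077·17) = 137.500 mg/L
Dose 6 (365 mg at t=30 h): 365·exp(−0.04077·11) = 233.082 mg/L
Dose 7 (195 mg at t=36 h): 195·exp(−0.04077·5) = 159.036 mg/L
C(41) = 2.819 + 72.004 + 6.131 + 92.001 + 137.500 + 233.082 + 159.036 = 702.572 mg/L

702.572 mg/L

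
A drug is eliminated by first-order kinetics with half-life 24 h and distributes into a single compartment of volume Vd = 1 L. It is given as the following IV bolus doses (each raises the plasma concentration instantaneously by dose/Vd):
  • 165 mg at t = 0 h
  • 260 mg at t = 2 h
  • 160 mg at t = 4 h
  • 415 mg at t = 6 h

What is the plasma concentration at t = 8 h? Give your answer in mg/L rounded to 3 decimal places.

883.845 mg/L

k = ln 2 / 24 = 0.02888 per h
Dose 1 (165 mg at t=0 h): 165·exp(−0.02888·8) = 130.961 mg/L
Dose 2 (260 mg at t=2 h): 260·exp(−0.02888·6) = 218.633 mg/L
Dose 3 (160 mg at t=4 h): 160·exp(−0.02888·4) = 142.544 mg/L
Dose 4 (415 mg at t=6 h): 415·exp(−0.02888·2) = 391.708 mg/L
C(8) = 130.961 + 218.633 + 142.544 + 391.708 = 883.845 mg/L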